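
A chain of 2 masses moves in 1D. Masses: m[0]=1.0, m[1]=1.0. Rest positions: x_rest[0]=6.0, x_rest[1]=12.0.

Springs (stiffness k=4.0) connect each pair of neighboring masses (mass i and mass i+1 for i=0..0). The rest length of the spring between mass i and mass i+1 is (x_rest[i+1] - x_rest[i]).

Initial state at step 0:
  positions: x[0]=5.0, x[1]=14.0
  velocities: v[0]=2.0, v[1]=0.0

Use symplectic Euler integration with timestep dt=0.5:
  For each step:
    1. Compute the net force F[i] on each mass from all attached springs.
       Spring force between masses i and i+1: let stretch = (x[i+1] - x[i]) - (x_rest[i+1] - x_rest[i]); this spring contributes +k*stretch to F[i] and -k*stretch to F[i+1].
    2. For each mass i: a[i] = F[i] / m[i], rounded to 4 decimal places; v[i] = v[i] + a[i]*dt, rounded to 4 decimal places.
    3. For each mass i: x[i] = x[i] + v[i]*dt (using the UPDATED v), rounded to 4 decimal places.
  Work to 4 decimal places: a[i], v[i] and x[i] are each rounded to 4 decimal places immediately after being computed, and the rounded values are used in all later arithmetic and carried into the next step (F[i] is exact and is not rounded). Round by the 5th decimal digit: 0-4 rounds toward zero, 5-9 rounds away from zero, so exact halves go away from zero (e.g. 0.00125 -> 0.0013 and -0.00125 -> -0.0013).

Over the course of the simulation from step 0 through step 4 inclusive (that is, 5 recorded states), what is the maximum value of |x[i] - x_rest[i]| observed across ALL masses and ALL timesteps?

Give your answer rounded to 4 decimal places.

Answer: 4.0000

Derivation:
Step 0: x=[5.0000 14.0000] v=[2.0000 0.0000]
Step 1: x=[9.0000 11.0000] v=[8.0000 -6.0000]
Step 2: x=[9.0000 12.0000] v=[0.0000 2.0000]
Step 3: x=[6.0000 16.0000] v=[-6.0000 8.0000]
Step 4: x=[7.0000 16.0000] v=[2.0000 0.0000]
Max displacement = 4.0000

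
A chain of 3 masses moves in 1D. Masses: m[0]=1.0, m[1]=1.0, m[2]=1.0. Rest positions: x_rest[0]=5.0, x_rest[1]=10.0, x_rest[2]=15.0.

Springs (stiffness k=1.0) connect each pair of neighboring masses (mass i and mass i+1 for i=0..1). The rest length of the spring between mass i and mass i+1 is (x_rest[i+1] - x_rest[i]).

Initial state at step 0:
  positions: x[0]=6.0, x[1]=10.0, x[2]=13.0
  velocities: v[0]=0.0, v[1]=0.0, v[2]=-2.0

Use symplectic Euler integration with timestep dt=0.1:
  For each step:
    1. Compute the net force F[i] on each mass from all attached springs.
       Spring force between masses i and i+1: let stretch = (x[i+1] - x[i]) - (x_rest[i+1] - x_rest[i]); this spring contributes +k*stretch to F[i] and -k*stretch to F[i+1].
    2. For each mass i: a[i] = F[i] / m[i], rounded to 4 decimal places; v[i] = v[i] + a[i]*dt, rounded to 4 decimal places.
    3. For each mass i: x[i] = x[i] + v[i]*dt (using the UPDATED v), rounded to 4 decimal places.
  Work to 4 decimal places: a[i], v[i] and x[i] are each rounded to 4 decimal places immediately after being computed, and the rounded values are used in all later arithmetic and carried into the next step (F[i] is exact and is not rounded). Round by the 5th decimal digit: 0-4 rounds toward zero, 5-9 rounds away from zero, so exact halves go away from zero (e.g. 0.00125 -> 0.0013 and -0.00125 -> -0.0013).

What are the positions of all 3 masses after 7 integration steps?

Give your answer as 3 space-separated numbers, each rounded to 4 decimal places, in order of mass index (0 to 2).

Step 0: x=[6.0000 10.0000 13.0000] v=[0.0000 0.0000 -2.0000]
Step 1: x=[5.9900 9.9900 12.8200] v=[-0.1000 -0.1000 -1.8000]
Step 2: x=[5.9700 9.9683 12.6617] v=[-0.2000 -0.2170 -1.5830]
Step 3: x=[5.9400 9.9336 12.5265] v=[-0.3002 -0.3475 -1.3523]
Step 4: x=[5.8999 9.8848 12.4153] v=[-0.4008 -0.4876 -1.1116]
Step 5: x=[5.8497 9.8215 12.3288] v=[-0.5023 -0.6330 -0.8647]
Step 6: x=[5.7892 9.7436 12.2673] v=[-0.6051 -0.7795 -0.6154]
Step 7: x=[5.7182 9.6513 12.2305] v=[-0.7097 -0.9226 -0.3678]

Answer: 5.7182 9.6513 12.2305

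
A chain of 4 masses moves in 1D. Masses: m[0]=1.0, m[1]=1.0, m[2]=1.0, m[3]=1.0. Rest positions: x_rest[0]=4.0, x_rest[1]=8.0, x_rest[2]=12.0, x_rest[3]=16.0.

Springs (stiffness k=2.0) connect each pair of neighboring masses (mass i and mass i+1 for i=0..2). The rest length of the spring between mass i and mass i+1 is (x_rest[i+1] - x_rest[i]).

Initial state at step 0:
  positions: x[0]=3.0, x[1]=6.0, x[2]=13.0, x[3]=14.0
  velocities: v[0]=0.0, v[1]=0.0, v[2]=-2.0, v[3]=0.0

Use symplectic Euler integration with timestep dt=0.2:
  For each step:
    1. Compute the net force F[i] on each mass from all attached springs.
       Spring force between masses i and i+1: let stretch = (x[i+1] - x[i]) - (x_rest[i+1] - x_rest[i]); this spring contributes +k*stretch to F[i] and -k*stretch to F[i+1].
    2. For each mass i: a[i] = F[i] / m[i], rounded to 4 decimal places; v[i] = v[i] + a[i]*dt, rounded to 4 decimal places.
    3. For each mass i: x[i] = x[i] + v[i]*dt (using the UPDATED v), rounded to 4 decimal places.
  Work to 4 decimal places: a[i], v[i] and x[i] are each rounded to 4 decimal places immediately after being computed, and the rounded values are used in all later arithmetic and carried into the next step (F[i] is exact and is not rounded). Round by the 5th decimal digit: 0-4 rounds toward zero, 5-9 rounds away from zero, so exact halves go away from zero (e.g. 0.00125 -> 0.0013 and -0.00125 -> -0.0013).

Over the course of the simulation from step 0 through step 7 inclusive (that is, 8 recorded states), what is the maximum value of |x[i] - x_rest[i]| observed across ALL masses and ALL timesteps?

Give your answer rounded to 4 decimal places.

Step 0: x=[3.0000 6.0000 13.0000 14.0000] v=[0.0000 0.0000 -2.0000 0.0000]
Step 1: x=[2.9200 6.3200 12.1200 14.2400] v=[-0.4000 1.6000 -4.4000 1.2000]
Step 2: x=[2.7920 6.8320 10.9456 14.6304] v=[-0.6400 2.5600 -5.8720 1.9520]
Step 3: x=[2.6672 7.3499 9.7369 15.0460] v=[-0.6240 2.5894 -6.0435 2.0781]
Step 4: x=[2.5970 7.6841 8.7620 15.3569] v=[-0.3509 1.6711 -4.8747 1.5545]
Step 5: x=[2.6138 7.6976 8.2284 15.4602] v=[0.0839 0.0674 -2.6679 0.5165]
Step 6: x=[2.7173 7.3468 8.2309 15.3050] v=[0.5174 -1.7538 0.0125 -0.7762]
Step 7: x=[2.8711 6.6964 8.7286 14.9038] v=[0.7692 -3.2520 2.4885 -2.0058]
Max displacement = 3.7716

Answer: 3.7716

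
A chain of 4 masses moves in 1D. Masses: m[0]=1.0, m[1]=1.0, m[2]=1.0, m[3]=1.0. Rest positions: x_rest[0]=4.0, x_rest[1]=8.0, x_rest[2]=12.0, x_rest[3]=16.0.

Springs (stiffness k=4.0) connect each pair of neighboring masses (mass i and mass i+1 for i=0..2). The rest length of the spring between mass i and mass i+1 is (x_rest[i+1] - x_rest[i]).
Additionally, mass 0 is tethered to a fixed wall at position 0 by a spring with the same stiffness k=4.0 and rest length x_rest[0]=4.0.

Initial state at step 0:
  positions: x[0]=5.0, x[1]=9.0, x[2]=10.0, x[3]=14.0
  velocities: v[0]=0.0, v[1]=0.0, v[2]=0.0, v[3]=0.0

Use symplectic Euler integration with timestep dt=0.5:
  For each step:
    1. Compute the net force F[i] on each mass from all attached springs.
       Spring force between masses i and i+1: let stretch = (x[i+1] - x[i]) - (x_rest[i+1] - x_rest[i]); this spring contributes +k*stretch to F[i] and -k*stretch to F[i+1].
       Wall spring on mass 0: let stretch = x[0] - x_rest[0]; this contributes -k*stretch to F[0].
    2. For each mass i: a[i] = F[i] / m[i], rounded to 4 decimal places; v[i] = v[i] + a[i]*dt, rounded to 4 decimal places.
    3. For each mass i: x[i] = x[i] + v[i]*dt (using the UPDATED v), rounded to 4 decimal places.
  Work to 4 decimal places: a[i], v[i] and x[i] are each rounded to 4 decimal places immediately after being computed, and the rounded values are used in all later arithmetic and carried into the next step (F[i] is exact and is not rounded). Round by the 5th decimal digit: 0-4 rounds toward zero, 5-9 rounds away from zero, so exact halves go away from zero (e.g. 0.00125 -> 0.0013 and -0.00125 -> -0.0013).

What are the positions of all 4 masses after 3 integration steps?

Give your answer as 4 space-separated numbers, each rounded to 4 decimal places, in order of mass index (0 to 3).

Step 0: x=[5.0000 9.0000 10.0000 14.0000] v=[0.0000 0.0000 0.0000 0.0000]
Step 1: x=[4.0000 6.0000 13.0000 14.0000] v=[-2.0000 -6.0000 6.0000 0.0000]
Step 2: x=[1.0000 8.0000 10.0000 17.0000] v=[-6.0000 4.0000 -6.0000 6.0000]
Step 3: x=[4.0000 5.0000 12.0000 17.0000] v=[6.0000 -6.0000 4.0000 0.0000]

Answer: 4.0000 5.0000 12.0000 17.0000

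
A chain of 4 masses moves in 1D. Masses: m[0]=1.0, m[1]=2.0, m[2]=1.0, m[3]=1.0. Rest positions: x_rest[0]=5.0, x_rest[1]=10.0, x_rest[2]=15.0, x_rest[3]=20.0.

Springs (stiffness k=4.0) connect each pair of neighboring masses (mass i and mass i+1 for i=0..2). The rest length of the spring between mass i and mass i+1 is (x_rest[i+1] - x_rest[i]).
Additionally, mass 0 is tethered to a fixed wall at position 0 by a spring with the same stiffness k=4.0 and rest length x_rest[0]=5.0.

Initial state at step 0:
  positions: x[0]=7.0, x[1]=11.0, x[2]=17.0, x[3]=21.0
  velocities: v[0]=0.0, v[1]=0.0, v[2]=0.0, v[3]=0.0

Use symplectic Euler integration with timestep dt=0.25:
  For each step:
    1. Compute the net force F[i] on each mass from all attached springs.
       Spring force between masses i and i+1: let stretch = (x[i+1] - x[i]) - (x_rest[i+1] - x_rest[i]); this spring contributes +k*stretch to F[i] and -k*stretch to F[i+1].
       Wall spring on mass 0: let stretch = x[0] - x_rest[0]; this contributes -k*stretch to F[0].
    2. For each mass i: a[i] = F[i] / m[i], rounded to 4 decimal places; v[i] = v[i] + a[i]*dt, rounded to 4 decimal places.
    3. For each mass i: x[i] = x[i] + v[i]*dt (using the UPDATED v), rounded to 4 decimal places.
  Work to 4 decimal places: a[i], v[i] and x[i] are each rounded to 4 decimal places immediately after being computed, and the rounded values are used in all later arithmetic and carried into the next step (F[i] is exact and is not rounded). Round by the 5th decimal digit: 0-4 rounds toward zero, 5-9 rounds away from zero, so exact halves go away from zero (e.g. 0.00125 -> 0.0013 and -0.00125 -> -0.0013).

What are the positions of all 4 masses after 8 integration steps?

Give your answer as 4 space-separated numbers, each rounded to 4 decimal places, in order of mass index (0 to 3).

Answer: 5.8458 9.6655 15.4673 20.8160

Derivation:
Step 0: x=[7.0000 11.0000 17.0000 21.0000] v=[0.0000 0.0000 0.0000 0.0000]
Step 1: x=[6.2500 11.2500 16.5000 21.2500] v=[-3.0000 1.0000 -2.0000 1.0000]
Step 2: x=[5.1875 11.5313 15.8750 21.5625] v=[-4.2500 1.1250 -2.5000 1.2500]
Step 3: x=[4.4141 11.5626 15.5860 21.7031] v=[-3.0937 0.1250 -1.1562 0.5625]
Step 4: x=[4.3243 11.2032 15.8204 21.5645] v=[-0.3593 -1.4376 0.9375 -0.5546]
Step 5: x=[4.8731 10.5611 16.3365 21.2398] v=[2.1953 -2.5685 2.0644 -1.2987]
Step 6: x=[5.6257 9.9299 16.6346 20.9393] v=[3.0102 -2.5248 1.1923 -1.2020]
Step 7: x=[6.0479 9.5988 16.3327 20.8126] v=[1.6887 -1.3246 -1.2077 -0.5067]
Step 8: x=[5.8458 9.6655 15.4673 20.8160] v=[-0.8083 0.2669 -3.4617 0.0134]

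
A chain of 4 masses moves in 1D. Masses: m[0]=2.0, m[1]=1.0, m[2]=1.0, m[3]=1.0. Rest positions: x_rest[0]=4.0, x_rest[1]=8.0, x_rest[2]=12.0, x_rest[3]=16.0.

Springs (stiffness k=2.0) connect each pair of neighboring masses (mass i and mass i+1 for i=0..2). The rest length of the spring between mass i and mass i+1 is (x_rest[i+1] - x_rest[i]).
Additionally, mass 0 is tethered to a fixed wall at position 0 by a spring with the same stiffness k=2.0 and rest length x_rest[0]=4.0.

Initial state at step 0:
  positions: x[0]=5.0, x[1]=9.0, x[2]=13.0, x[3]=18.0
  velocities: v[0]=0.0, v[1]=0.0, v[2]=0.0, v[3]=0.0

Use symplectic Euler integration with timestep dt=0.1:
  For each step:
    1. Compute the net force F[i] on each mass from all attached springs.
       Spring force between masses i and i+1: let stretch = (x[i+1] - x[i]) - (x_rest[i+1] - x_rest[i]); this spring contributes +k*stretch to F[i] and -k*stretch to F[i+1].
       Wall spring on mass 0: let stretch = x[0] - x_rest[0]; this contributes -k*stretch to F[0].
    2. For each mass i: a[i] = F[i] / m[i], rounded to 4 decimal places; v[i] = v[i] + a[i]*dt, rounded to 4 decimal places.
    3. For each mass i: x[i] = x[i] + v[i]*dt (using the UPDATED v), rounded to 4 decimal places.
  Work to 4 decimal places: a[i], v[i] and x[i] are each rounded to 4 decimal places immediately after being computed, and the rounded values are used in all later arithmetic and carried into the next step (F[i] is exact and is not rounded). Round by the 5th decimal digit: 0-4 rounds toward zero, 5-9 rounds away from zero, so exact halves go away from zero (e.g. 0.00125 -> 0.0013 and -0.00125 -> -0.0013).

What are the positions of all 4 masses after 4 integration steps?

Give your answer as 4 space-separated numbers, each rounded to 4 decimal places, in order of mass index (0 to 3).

Step 0: x=[5.0000 9.0000 13.0000 18.0000] v=[0.0000 0.0000 0.0000 0.0000]
Step 1: x=[4.9900 9.0000 13.0200 17.9800] v=[-0.1000 0.0000 0.2000 -0.2000]
Step 2: x=[4.9702 9.0002 13.0588 17.9408] v=[-0.1980 0.0020 0.3880 -0.3920]
Step 3: x=[4.9410 9.0010 13.1141 17.8840] v=[-0.2920 0.0077 0.5527 -0.5684]
Step 4: x=[4.9030 9.0028 13.1825 17.8118] v=[-0.3801 0.0183 0.6841 -0.7224]

Answer: 4.9030 9.0028 13.1825 17.8118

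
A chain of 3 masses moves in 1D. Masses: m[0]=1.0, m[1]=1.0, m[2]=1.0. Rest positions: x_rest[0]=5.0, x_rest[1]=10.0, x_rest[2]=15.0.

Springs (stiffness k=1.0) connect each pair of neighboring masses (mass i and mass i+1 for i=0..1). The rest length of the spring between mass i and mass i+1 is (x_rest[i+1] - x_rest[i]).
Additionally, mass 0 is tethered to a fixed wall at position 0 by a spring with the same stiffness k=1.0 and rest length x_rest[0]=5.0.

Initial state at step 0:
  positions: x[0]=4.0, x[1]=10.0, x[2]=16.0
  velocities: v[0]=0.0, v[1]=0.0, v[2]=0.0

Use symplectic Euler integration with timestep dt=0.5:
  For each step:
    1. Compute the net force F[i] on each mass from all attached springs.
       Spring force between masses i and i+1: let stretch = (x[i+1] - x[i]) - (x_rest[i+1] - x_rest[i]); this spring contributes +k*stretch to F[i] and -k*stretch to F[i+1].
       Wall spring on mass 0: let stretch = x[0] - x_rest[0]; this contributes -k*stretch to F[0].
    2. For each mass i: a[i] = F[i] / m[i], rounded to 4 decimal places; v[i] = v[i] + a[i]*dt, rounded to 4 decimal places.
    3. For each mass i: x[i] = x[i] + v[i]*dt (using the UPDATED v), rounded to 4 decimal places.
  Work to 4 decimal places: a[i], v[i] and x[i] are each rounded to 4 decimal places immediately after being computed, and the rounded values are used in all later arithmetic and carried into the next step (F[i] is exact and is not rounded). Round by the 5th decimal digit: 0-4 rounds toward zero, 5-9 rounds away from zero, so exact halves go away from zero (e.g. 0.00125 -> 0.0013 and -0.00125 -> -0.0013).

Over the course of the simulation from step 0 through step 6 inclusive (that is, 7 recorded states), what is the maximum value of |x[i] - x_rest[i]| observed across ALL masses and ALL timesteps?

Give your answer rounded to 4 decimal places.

Step 0: x=[4.0000 10.0000 16.0000] v=[0.0000 0.0000 0.0000]
Step 1: x=[4.5000 10.0000 15.7500] v=[1.0000 0.0000 -0.5000]
Step 2: x=[5.2500 10.0625 15.3125] v=[1.5000 0.1250 -0.8750]
Step 3: x=[5.8907 10.2344 14.8125] v=[1.2813 0.3438 -1.0000]
Step 4: x=[6.1446 10.4649 14.4180] v=[0.5078 0.4610 -0.7891]
Step 5: x=[5.9424 10.6036 14.2852] v=[-0.4044 0.2774 -0.2657]
Step 6: x=[5.4199 10.4974 14.4820] v=[-1.0450 -0.2124 0.3935]
Max displacement = 1.1446

Answer: 1.1446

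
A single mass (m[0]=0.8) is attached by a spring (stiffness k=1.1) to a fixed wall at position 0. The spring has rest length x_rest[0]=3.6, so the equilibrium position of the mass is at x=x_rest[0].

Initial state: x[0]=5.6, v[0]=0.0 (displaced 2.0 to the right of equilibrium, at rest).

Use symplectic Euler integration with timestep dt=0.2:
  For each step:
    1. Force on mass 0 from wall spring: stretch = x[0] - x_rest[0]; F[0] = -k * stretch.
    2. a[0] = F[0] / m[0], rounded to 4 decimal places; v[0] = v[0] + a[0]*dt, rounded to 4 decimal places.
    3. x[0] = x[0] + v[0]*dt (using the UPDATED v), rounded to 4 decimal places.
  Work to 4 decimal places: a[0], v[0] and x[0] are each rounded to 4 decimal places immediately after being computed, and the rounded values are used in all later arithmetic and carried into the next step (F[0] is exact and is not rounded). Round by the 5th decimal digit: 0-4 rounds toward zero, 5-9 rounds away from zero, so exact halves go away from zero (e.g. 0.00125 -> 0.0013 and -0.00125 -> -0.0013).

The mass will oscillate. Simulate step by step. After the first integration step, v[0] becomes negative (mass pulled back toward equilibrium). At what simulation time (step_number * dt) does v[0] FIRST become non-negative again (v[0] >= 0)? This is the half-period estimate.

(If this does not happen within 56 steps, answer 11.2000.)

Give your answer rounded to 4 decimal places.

Step 0: x=[5.6000] v=[0.0000]
Step 1: x=[5.4900] v=[-0.5500]
Step 2: x=[5.2760] v=[-1.0698]
Step 3: x=[4.9699] v=[-1.5307]
Step 4: x=[4.5884] v=[-1.9074]
Step 5: x=[4.1526] v=[-2.1792]
Step 6: x=[3.6864] v=[-2.3312]
Step 7: x=[3.2154] v=[-2.3550]
Step 8: x=[2.7656] v=[-2.2492]
Step 9: x=[2.3617] v=[-2.0197]
Step 10: x=[2.0259] v=[-1.6792]
Step 11: x=[1.7766] v=[-1.2463]
Step 12: x=[1.6276] v=[-0.7449]
Step 13: x=[1.5871] v=[-0.2025]
Step 14: x=[1.6573] v=[0.3510]
First v>=0 after going negative at step 14, time=2.8000

Answer: 2.8000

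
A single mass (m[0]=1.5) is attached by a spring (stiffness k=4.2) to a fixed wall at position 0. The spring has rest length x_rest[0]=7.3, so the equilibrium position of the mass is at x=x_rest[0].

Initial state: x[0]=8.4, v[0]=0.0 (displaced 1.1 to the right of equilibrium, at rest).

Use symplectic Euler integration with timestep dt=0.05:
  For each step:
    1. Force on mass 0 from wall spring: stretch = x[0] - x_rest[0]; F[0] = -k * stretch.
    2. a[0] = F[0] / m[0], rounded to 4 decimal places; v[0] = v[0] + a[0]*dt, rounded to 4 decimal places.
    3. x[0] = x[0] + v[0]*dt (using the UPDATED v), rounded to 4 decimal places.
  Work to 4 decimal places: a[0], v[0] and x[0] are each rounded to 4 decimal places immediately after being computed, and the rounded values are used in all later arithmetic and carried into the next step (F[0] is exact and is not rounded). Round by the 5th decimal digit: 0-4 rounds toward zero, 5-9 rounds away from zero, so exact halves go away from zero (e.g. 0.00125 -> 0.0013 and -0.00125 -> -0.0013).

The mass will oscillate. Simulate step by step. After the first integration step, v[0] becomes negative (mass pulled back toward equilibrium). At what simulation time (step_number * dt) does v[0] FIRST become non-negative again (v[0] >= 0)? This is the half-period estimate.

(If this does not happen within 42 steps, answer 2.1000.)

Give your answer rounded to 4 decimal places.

Step 0: x=[8.4000] v=[0.0000]
Step 1: x=[8.3923] v=[-0.1540]
Step 2: x=[8.3770] v=[-0.3069]
Step 3: x=[8.3541] v=[-0.4577]
Step 4: x=[8.3238] v=[-0.6053]
Step 5: x=[8.2864] v=[-0.7486]
Step 6: x=[8.2421] v=[-0.8867]
Step 7: x=[8.1912] v=[-1.0186]
Step 8: x=[8.1340] v=[-1.1434]
Step 9: x=[8.0710] v=[-1.2602]
Step 10: x=[8.0026] v=[-1.3681]
Step 11: x=[7.9293] v=[-1.4665]
Step 12: x=[7.8516] v=[-1.5546]
Step 13: x=[7.7700] v=[-1.6318]
Step 14: x=[7.6851] v=[-1.6976]
Step 15: x=[7.5975] v=[-1.7515]
Step 16: x=[7.5078] v=[-1.7932]
Step 17: x=[7.4167] v=[-1.8223]
Step 18: x=[7.3248] v=[-1.8386]
Step 19: x=[7.2327] v=[-1.8421]
Step 20: x=[7.1411] v=[-1.8327]
Step 21: x=[7.0506] v=[-1.8105]
Step 22: x=[6.9618] v=[-1.7756]
Step 23: x=[6.8754] v=[-1.7283]
Step 24: x=[6.7920] v=[-1.6689]
Step 25: x=[6.7121] v=[-1.5978]
Step 26: x=[6.6363] v=[-1.5155]
Step 27: x=[6.5652] v=[-1.4226]
Step 28: x=[6.4992] v=[-1.3197]
Step 29: x=[6.4388] v=[-1.2076]
Step 30: x=[6.3845] v=[-1.0870]
Step 31: x=[6.3366] v=[-0.9588]
Step 32: x=[6.2954] v=[-0.8239]
Step 33: x=[6.2612] v=[-0.6833]
Step 34: x=[6.2343] v=[-0.5379]
Step 35: x=[6.2149] v=[-0.3887]
Step 36: x=[6.2031] v=[-0.2368]
Step 37: x=[6.1989] v=[-0.0832]
Step 38: x=[6.2025] v=[0.0710]
First v>=0 after going negative at step 38, time=1.9000

Answer: 1.9000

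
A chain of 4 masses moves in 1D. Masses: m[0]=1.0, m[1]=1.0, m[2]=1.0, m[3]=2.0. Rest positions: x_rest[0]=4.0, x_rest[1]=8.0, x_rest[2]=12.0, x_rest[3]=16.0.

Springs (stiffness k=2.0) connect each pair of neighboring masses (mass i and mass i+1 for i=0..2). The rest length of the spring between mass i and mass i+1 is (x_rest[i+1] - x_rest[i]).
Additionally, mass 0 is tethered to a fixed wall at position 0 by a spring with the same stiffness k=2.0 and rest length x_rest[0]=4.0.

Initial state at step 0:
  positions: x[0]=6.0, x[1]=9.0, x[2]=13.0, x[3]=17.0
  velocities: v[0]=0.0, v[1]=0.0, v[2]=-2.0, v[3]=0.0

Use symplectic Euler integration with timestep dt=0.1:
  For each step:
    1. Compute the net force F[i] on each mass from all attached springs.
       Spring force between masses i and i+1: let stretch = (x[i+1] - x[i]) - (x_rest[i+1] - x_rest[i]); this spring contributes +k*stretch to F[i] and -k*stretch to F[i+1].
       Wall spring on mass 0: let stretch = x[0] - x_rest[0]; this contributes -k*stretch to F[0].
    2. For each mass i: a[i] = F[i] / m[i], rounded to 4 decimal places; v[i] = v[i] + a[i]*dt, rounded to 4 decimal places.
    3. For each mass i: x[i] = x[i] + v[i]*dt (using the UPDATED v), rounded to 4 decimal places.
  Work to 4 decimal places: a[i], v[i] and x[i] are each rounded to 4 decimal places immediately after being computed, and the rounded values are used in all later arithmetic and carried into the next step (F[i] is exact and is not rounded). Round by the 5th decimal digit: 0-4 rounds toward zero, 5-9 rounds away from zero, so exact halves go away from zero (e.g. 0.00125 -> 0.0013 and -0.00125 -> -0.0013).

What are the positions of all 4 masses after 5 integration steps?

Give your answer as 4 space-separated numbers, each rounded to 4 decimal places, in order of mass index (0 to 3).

Answer: 5.1923 9.1605 12.1634 16.9621

Derivation:
Step 0: x=[6.0000 9.0000 13.0000 17.0000] v=[0.0000 0.0000 -2.0000 0.0000]
Step 1: x=[5.9400 9.0200 12.8000 17.0000] v=[-0.6000 0.2000 -2.0000 0.0000]
Step 2: x=[5.8228 9.0540 12.6084 16.9980] v=[-1.1720 0.3400 -1.9160 -0.0200]
Step 3: x=[5.6538 9.0945 12.4335 16.9921] v=[-1.6903 0.4046 -1.7490 -0.0590]
Step 4: x=[5.4405 9.1329 12.2830 16.9806] v=[-2.1329 0.3843 -1.5051 -0.1149]
Step 5: x=[5.1923 9.1605 12.1634 16.9621] v=[-2.4825 0.2758 -1.1956 -0.1847]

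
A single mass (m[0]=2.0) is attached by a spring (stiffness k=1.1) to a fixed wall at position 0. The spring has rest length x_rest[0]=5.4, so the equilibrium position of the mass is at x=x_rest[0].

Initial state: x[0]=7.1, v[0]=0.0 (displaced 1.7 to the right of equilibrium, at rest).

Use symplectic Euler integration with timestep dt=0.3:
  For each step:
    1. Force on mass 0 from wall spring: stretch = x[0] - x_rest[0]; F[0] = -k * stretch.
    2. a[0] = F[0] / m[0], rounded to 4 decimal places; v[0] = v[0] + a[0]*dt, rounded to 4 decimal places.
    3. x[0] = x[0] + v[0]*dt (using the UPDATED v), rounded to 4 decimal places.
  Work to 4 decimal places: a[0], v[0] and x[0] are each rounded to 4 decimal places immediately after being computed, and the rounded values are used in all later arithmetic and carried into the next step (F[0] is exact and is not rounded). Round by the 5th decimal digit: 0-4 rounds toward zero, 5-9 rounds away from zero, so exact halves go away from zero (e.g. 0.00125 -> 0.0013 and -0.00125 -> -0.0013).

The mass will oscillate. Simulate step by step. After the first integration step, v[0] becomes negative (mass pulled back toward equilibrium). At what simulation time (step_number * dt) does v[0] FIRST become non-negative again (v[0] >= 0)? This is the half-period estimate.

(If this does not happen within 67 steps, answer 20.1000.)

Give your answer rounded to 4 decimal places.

Step 0: x=[7.1000] v=[0.0000]
Step 1: x=[7.0159] v=[-0.2805]
Step 2: x=[6.8518] v=[-0.5471]
Step 3: x=[6.6158] v=[-0.7867]
Step 4: x=[6.3196] v=[-0.9873]
Step 5: x=[5.9779] v=[-1.1390]
Step 6: x=[5.6076] v=[-1.2343]
Step 7: x=[5.2270] v=[-1.2686]
Step 8: x=[4.8550] v=[-1.2400]
Step 9: x=[4.5100] v=[-1.1501]
Step 10: x=[4.2090] v=[-1.0033]
Step 11: x=[3.9670] v=[-0.8068]
Step 12: x=[3.7959] v=[-0.5703]
Step 13: x=[3.7042] v=[-0.3056]
Step 14: x=[3.6965] v=[-0.0258]
Step 15: x=[3.7731] v=[0.2553]
First v>=0 after going negative at step 15, time=4.5000

Answer: 4.5000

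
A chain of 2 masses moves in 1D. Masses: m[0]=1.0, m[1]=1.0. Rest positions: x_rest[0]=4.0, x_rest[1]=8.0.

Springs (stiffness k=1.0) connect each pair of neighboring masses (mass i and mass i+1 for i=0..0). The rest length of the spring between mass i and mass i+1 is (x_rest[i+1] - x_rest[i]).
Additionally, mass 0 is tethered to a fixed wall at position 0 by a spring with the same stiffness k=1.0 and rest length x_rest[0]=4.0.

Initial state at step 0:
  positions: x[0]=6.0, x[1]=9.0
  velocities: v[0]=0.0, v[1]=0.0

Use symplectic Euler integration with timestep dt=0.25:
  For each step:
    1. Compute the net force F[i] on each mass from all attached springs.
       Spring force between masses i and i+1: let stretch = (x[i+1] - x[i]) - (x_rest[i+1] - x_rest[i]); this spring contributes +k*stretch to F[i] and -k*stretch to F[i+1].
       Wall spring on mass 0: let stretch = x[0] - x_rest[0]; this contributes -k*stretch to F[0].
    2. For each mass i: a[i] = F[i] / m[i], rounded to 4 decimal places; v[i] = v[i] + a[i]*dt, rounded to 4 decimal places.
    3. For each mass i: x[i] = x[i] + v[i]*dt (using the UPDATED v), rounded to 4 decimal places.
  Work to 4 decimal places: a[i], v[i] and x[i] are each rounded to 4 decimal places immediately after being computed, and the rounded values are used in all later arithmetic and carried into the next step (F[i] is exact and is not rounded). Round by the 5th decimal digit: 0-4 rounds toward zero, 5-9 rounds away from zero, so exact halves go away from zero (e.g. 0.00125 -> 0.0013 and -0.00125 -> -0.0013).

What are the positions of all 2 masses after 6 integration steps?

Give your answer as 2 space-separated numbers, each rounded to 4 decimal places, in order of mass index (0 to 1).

Answer: 3.6385 9.4254

Derivation:
Step 0: x=[6.0000 9.0000] v=[0.0000 0.0000]
Step 1: x=[5.8125 9.0625] v=[-0.7500 0.2500]
Step 2: x=[5.4649 9.1719] v=[-1.3906 0.4375]
Step 3: x=[5.0074 9.2996] v=[-1.8301 0.5108]
Step 4: x=[4.5052 9.4091] v=[-2.0089 0.4378]
Step 5: x=[4.0279 9.4621] v=[-1.9092 0.2118]
Step 6: x=[3.6385 9.4254] v=[-1.5576 -0.1468]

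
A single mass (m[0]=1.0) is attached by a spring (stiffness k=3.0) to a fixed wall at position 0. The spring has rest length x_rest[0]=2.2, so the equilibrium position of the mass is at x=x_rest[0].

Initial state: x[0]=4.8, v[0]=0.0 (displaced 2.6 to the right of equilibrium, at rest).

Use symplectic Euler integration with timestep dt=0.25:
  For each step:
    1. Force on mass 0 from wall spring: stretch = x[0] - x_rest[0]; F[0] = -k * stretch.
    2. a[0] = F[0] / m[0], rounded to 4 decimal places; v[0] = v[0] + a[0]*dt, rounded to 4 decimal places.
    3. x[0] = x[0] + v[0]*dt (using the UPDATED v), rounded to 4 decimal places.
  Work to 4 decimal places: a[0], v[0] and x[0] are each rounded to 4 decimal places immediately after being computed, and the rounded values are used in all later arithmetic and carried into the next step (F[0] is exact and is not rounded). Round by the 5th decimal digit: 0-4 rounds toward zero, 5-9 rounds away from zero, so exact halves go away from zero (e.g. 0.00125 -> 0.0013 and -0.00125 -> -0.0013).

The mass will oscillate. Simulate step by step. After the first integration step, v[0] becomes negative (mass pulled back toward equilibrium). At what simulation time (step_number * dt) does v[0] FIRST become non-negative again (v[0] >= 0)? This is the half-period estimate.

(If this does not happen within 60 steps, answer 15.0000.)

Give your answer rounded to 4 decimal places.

Step 0: x=[4.8000] v=[0.0000]
Step 1: x=[4.3125] v=[-1.9500]
Step 2: x=[3.4289] v=[-3.5344]
Step 3: x=[2.3149] v=[-4.4561]
Step 4: x=[1.1793] v=[-4.5423]
Step 5: x=[0.2351] v=[-3.7768]
Step 6: x=[-0.3407] v=[-2.3031]
Step 7: x=[-0.4401] v=[-0.3976]
Step 8: x=[-0.0445] v=[1.5825]
First v>=0 after going negative at step 8, time=2.0000

Answer: 2.0000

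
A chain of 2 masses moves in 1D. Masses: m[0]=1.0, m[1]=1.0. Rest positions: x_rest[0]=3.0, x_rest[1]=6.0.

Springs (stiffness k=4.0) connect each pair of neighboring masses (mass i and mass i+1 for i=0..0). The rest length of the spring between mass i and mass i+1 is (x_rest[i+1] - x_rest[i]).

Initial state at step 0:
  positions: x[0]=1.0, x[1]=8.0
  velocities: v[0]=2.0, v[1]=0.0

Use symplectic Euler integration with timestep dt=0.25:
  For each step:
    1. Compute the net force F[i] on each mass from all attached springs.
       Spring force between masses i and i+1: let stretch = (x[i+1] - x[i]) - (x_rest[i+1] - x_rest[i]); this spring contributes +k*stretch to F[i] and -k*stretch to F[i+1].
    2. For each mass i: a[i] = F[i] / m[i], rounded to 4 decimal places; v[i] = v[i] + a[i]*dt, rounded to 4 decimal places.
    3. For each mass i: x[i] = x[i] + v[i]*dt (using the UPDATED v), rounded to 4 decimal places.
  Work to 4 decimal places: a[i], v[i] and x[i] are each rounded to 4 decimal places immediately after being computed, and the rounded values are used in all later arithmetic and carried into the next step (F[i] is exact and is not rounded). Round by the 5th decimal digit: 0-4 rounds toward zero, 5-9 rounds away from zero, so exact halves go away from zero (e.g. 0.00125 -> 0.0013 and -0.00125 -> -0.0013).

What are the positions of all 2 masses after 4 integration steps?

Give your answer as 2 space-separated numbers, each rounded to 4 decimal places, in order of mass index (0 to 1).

Step 0: x=[1.0000 8.0000] v=[2.0000 0.0000]
Step 1: x=[2.5000 7.0000] v=[6.0000 -4.0000]
Step 2: x=[4.3750 5.6250] v=[7.5000 -5.5000]
Step 3: x=[5.8125 4.6875] v=[5.7500 -3.7500]
Step 4: x=[6.2188 4.7813] v=[1.6250 0.3750]

Answer: 6.2188 4.7813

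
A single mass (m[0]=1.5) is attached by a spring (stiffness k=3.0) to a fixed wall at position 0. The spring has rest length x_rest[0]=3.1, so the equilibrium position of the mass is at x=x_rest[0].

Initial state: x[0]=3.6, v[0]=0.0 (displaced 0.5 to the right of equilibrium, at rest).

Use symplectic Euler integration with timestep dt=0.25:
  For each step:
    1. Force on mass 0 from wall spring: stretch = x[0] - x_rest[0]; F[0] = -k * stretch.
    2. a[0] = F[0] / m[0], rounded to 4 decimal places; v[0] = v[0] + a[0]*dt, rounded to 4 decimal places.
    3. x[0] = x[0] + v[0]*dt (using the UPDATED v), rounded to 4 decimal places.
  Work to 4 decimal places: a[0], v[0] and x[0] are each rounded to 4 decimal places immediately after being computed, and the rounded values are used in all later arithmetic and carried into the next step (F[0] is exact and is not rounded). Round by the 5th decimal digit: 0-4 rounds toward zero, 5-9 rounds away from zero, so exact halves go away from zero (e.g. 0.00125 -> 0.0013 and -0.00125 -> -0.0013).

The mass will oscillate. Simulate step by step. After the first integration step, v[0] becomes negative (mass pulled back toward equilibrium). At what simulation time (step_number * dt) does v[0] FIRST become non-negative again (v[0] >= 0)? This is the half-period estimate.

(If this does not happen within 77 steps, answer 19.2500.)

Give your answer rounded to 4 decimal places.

Step 0: x=[3.6000] v=[0.0000]
Step 1: x=[3.5375] v=[-0.2500]
Step 2: x=[3.4203] v=[-0.4688]
Step 3: x=[3.2631] v=[-0.6290]
Step 4: x=[3.0855] v=[-0.7106]
Step 5: x=[2.9097] v=[-0.7034]
Step 6: x=[2.7576] v=[-0.6083]
Step 7: x=[2.6483] v=[-0.4371]
Step 8: x=[2.5955] v=[-0.2113]
Step 9: x=[2.6058] v=[0.0410]
First v>=0 after going negative at step 9, time=2.2500

Answer: 2.2500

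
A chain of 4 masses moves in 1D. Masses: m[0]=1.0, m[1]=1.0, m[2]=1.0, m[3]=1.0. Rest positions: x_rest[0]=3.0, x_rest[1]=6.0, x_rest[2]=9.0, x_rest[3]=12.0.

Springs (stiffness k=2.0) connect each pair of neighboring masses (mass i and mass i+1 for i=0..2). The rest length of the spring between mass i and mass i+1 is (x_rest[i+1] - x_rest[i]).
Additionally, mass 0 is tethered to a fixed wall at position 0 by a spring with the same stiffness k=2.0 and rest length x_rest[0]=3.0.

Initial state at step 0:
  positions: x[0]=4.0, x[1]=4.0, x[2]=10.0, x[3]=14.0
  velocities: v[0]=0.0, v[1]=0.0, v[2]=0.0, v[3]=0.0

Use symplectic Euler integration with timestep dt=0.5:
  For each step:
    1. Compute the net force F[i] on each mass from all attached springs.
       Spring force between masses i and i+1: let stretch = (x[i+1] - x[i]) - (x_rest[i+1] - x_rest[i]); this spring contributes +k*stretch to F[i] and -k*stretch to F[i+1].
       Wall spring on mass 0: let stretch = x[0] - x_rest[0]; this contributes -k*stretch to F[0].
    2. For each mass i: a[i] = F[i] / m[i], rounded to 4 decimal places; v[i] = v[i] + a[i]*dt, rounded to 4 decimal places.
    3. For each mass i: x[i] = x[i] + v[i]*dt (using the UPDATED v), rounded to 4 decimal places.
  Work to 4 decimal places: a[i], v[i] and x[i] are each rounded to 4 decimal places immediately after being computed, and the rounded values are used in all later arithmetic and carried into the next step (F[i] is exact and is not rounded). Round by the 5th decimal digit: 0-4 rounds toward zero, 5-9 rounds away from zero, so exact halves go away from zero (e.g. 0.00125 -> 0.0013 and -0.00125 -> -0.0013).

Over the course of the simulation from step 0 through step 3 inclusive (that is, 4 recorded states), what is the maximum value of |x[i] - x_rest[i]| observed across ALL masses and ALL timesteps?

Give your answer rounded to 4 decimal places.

Answer: 2.5000

Derivation:
Step 0: x=[4.0000 4.0000 10.0000 14.0000] v=[0.0000 0.0000 0.0000 0.0000]
Step 1: x=[2.0000 7.0000 9.0000 13.5000] v=[-4.0000 6.0000 -2.0000 -1.0000]
Step 2: x=[1.5000 8.5000 9.2500 12.2500] v=[-1.0000 3.0000 0.5000 -2.5000]
Step 3: x=[3.7500 6.8750 10.6250 11.0000] v=[4.5000 -3.2500 2.7500 -2.5000]
Max displacement = 2.5000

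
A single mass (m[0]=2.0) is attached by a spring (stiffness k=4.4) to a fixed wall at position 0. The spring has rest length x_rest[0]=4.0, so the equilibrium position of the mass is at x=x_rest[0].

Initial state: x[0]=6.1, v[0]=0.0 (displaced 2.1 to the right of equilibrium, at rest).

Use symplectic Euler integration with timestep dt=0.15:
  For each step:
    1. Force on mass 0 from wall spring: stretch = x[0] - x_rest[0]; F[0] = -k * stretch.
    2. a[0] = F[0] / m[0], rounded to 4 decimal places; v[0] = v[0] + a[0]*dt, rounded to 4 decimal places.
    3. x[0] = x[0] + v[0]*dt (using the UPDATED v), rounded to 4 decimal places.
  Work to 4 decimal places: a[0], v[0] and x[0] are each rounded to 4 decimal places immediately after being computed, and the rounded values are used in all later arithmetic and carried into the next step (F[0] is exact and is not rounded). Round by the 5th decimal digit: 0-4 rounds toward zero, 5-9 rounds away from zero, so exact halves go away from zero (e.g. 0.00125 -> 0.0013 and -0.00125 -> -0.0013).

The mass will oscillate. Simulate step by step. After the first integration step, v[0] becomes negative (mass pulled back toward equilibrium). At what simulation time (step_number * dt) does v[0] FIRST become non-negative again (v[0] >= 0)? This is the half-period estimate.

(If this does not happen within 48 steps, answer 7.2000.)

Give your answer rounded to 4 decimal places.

Step 0: x=[6.1000] v=[0.0000]
Step 1: x=[5.9961] v=[-0.6930]
Step 2: x=[5.7933] v=[-1.3517]
Step 3: x=[5.5018] v=[-1.9435]
Step 4: x=[5.1359] v=[-2.4391]
Step 5: x=[4.7138] v=[-2.8140]
Step 6: x=[4.2564] v=[-3.0496]
Step 7: x=[3.7863] v=[-3.1342]
Step 8: x=[3.3267] v=[-3.0637]
Step 9: x=[2.9005] v=[-2.8415]
Step 10: x=[2.5287] v=[-2.4787]
Step 11: x=[2.2297] v=[-1.9932]
Step 12: x=[2.0184] v=[-1.4090]
Step 13: x=[1.9051] v=[-0.7551]
Step 14: x=[1.8955] v=[-0.0638]
Step 15: x=[1.9901] v=[0.6307]
First v>=0 after going negative at step 15, time=2.2500

Answer: 2.2500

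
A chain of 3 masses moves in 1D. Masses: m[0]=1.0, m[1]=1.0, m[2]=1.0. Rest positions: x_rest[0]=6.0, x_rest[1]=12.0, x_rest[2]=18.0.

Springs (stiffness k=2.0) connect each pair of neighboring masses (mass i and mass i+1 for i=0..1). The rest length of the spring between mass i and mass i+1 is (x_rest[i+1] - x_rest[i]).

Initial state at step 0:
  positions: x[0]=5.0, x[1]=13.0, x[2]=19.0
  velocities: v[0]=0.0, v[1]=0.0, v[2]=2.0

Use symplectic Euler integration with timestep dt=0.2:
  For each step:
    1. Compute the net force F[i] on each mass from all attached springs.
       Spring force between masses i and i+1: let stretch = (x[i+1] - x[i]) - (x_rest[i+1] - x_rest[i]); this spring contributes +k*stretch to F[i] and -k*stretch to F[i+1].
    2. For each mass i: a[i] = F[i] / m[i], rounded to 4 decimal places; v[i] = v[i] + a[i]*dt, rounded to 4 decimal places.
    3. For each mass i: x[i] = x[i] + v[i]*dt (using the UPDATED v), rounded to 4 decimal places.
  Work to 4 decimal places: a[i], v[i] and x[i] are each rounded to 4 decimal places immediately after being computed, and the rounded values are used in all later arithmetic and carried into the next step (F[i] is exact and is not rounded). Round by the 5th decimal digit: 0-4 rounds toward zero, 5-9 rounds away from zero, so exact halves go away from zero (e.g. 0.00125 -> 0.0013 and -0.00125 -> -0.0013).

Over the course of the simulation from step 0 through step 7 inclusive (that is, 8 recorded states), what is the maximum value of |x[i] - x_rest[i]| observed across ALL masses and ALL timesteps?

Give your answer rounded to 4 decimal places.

Answer: 2.1453

Derivation:
Step 0: x=[5.0000 13.0000 19.0000] v=[0.0000 0.0000 2.0000]
Step 1: x=[5.1600 12.8400 19.4000] v=[0.8000 -0.8000 2.0000]
Step 2: x=[5.4544 12.5904 19.7552] v=[1.4720 -1.2480 1.7760]
Step 3: x=[5.8397 12.3431 20.0172] v=[1.9264 -1.2365 1.3101]
Step 4: x=[6.2653 12.1895 20.1453] v=[2.1278 -0.7682 0.6405]
Step 5: x=[6.6848 12.1984 20.1169] v=[2.0975 0.0444 -0.1418]
Step 6: x=[7.0654 12.3997 19.9351] v=[1.9029 1.0064 -0.9092]
Step 7: x=[7.3927 12.7771 19.6304] v=[1.6366 1.8868 -1.5234]
Max displacement = 2.1453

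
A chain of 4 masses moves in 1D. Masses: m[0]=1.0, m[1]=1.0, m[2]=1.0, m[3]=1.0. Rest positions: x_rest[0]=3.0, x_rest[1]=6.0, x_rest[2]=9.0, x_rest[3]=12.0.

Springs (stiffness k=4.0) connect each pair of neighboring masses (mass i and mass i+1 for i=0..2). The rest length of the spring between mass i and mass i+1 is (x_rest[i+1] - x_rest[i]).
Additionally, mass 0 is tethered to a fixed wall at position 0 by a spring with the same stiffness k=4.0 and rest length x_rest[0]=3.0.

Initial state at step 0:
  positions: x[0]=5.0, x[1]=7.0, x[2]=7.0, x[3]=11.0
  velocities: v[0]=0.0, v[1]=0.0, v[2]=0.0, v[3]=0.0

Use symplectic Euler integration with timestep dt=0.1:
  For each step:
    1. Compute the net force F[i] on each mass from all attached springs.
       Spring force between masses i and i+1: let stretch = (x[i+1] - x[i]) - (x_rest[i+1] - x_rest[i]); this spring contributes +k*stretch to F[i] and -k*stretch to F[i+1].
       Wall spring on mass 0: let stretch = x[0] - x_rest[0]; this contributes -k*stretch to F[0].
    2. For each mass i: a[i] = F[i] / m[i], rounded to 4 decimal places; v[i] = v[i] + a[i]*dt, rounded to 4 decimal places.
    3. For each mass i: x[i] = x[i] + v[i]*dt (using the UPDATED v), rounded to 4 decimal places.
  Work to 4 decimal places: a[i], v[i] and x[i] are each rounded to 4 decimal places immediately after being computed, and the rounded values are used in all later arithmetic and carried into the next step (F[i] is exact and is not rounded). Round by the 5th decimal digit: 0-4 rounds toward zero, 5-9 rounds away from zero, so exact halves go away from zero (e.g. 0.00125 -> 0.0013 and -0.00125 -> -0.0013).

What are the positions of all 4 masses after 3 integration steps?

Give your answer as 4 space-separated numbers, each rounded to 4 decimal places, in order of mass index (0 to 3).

Answer: 4.3118 6.5589 7.8741 10.7990

Derivation:
Step 0: x=[5.0000 7.0000 7.0000 11.0000] v=[0.0000 0.0000 0.0000 0.0000]
Step 1: x=[4.8800 6.9200 7.1600 10.9600] v=[-1.2000 -0.8000 1.6000 -0.4000]
Step 2: x=[4.6464 6.7680 7.4624 10.8880] v=[-2.3360 -1.5200 3.0240 -0.7200]
Step 3: x=[4.3118 6.5589 7.8741 10.7990] v=[-3.3459 -2.0909 4.1165 -0.8902]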